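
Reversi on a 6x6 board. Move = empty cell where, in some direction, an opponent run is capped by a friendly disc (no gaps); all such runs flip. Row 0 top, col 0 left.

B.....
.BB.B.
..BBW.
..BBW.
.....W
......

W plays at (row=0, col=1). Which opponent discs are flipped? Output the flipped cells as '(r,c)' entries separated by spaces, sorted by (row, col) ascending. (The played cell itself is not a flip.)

Answer: (1,2) (2,3)

Derivation:
Dir NW: edge -> no flip
Dir N: edge -> no flip
Dir NE: edge -> no flip
Dir W: opp run (0,0), next=edge -> no flip
Dir E: first cell '.' (not opp) -> no flip
Dir SW: first cell '.' (not opp) -> no flip
Dir S: opp run (1,1), next='.' -> no flip
Dir SE: opp run (1,2) (2,3) capped by W -> flip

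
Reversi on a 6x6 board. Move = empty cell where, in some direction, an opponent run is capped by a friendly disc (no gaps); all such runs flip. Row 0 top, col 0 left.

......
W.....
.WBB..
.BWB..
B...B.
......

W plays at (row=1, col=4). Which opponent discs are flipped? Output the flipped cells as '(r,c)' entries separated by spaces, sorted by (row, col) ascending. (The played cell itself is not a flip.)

Dir NW: first cell '.' (not opp) -> no flip
Dir N: first cell '.' (not opp) -> no flip
Dir NE: first cell '.' (not opp) -> no flip
Dir W: first cell '.' (not opp) -> no flip
Dir E: first cell '.' (not opp) -> no flip
Dir SW: opp run (2,3) capped by W -> flip
Dir S: first cell '.' (not opp) -> no flip
Dir SE: first cell '.' (not opp) -> no flip

Answer: (2,3)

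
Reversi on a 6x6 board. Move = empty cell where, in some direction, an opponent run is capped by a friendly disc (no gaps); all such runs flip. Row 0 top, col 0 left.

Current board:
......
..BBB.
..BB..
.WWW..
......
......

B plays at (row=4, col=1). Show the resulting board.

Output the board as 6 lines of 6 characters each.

Answer: ......
..BBB.
..BB..
.WBW..
.B....
......

Derivation:
Place B at (4,1); scan 8 dirs for brackets.
Dir NW: first cell '.' (not opp) -> no flip
Dir N: opp run (3,1), next='.' -> no flip
Dir NE: opp run (3,2) capped by B -> flip
Dir W: first cell '.' (not opp) -> no flip
Dir E: first cell '.' (not opp) -> no flip
Dir SW: first cell '.' (not opp) -> no flip
Dir S: first cell '.' (not opp) -> no flip
Dir SE: first cell '.' (not opp) -> no flip
All flips: (3,2)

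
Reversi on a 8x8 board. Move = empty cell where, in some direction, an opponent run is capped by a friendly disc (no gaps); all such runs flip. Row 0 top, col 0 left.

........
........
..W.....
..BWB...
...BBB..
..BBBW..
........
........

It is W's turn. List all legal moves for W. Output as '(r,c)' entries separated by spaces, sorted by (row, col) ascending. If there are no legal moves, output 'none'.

Answer: (3,1) (3,5) (4,2) (5,1) (6,3)

Derivation:
(2,1): no bracket -> illegal
(2,3): no bracket -> illegal
(2,4): no bracket -> illegal
(2,5): no bracket -> illegal
(3,1): flips 1 -> legal
(3,5): flips 2 -> legal
(3,6): no bracket -> illegal
(4,1): no bracket -> illegal
(4,2): flips 1 -> legal
(4,6): no bracket -> illegal
(5,1): flips 3 -> legal
(5,6): no bracket -> illegal
(6,1): no bracket -> illegal
(6,2): no bracket -> illegal
(6,3): flips 2 -> legal
(6,4): no bracket -> illegal
(6,5): no bracket -> illegal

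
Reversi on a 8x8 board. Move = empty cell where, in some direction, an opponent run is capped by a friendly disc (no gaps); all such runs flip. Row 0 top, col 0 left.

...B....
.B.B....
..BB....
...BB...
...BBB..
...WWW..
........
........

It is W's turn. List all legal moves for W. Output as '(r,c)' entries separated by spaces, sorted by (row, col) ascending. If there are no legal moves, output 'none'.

Answer: (0,0) (2,4) (3,2) (3,5) (3,6)

Derivation:
(0,0): flips 4 -> legal
(0,1): no bracket -> illegal
(0,2): no bracket -> illegal
(0,4): no bracket -> illegal
(1,0): no bracket -> illegal
(1,2): no bracket -> illegal
(1,4): no bracket -> illegal
(2,0): no bracket -> illegal
(2,1): no bracket -> illegal
(2,4): flips 2 -> legal
(2,5): no bracket -> illegal
(3,1): no bracket -> illegal
(3,2): flips 1 -> legal
(3,5): flips 2 -> legal
(3,6): flips 1 -> legal
(4,2): no bracket -> illegal
(4,6): no bracket -> illegal
(5,2): no bracket -> illegal
(5,6): no bracket -> illegal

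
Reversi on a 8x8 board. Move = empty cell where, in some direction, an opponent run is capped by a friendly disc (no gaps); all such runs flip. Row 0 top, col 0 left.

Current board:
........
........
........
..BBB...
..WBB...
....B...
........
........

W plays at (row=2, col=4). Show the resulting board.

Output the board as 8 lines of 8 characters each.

Place W at (2,4); scan 8 dirs for brackets.
Dir NW: first cell '.' (not opp) -> no flip
Dir N: first cell '.' (not opp) -> no flip
Dir NE: first cell '.' (not opp) -> no flip
Dir W: first cell '.' (not opp) -> no flip
Dir E: first cell '.' (not opp) -> no flip
Dir SW: opp run (3,3) capped by W -> flip
Dir S: opp run (3,4) (4,4) (5,4), next='.' -> no flip
Dir SE: first cell '.' (not opp) -> no flip
All flips: (3,3)

Answer: ........
........
....W...
..BWB...
..WBB...
....B...
........
........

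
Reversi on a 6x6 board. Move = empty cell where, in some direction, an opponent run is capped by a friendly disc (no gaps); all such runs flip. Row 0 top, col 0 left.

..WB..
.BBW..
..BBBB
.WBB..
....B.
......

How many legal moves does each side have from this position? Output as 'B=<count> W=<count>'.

Answer: B=5 W=7

Derivation:
-- B to move --
(0,1): flips 1 -> legal
(0,4): flips 1 -> legal
(1,4): flips 1 -> legal
(2,0): no bracket -> illegal
(2,1): no bracket -> illegal
(3,0): flips 1 -> legal
(4,0): flips 1 -> legal
(4,1): no bracket -> illegal
(4,2): no bracket -> illegal
B mobility = 5
-- W to move --
(0,0): no bracket -> illegal
(0,1): no bracket -> illegal
(0,4): flips 1 -> legal
(1,0): flips 2 -> legal
(1,4): no bracket -> illegal
(1,5): no bracket -> illegal
(2,0): flips 1 -> legal
(2,1): no bracket -> illegal
(3,4): flips 2 -> legal
(3,5): flips 1 -> legal
(4,1): no bracket -> illegal
(4,2): flips 3 -> legal
(4,3): flips 2 -> legal
(4,5): no bracket -> illegal
(5,3): no bracket -> illegal
(5,4): no bracket -> illegal
(5,5): no bracket -> illegal
W mobility = 7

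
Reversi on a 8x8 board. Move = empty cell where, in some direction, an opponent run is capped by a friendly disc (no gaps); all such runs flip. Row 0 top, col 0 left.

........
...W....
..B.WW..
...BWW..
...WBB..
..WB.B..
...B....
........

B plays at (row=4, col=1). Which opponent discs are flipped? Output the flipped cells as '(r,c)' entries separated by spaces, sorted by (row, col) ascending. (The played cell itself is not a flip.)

Answer: (5,2)

Derivation:
Dir NW: first cell '.' (not opp) -> no flip
Dir N: first cell '.' (not opp) -> no flip
Dir NE: first cell '.' (not opp) -> no flip
Dir W: first cell '.' (not opp) -> no flip
Dir E: first cell '.' (not opp) -> no flip
Dir SW: first cell '.' (not opp) -> no flip
Dir S: first cell '.' (not opp) -> no flip
Dir SE: opp run (5,2) capped by B -> flip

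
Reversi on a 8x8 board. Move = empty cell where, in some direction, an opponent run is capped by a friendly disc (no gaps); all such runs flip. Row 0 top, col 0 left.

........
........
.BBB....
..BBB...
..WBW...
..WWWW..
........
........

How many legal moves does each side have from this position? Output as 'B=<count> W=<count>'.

-- B to move --
(3,1): no bracket -> illegal
(3,5): no bracket -> illegal
(4,1): flips 1 -> legal
(4,5): flips 1 -> legal
(4,6): no bracket -> illegal
(5,1): flips 1 -> legal
(5,6): no bracket -> illegal
(6,1): flips 1 -> legal
(6,2): flips 2 -> legal
(6,3): flips 1 -> legal
(6,4): flips 2 -> legal
(6,5): flips 1 -> legal
(6,6): flips 2 -> legal
B mobility = 9
-- W to move --
(1,0): flips 3 -> legal
(1,1): flips 2 -> legal
(1,2): flips 2 -> legal
(1,3): flips 3 -> legal
(1,4): no bracket -> illegal
(2,0): no bracket -> illegal
(2,4): flips 2 -> legal
(2,5): flips 2 -> legal
(3,0): no bracket -> illegal
(3,1): no bracket -> illegal
(3,5): no bracket -> illegal
(4,1): no bracket -> illegal
(4,5): no bracket -> illegal
W mobility = 6

Answer: B=9 W=6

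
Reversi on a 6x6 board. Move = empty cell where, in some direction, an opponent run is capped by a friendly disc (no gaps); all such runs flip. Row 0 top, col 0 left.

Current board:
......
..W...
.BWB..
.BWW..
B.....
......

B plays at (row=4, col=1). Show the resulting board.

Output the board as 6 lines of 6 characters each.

Place B at (4,1); scan 8 dirs for brackets.
Dir NW: first cell '.' (not opp) -> no flip
Dir N: first cell 'B' (not opp) -> no flip
Dir NE: opp run (3,2) capped by B -> flip
Dir W: first cell 'B' (not opp) -> no flip
Dir E: first cell '.' (not opp) -> no flip
Dir SW: first cell '.' (not opp) -> no flip
Dir S: first cell '.' (not opp) -> no flip
Dir SE: first cell '.' (not opp) -> no flip
All flips: (3,2)

Answer: ......
..W...
.BWB..
.BBW..
BB....
......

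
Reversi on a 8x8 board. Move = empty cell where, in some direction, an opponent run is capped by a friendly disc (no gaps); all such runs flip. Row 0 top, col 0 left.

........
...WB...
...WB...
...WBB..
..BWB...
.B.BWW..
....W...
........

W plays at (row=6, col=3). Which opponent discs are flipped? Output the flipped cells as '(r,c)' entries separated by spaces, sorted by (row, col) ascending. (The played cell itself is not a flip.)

Answer: (5,3)

Derivation:
Dir NW: first cell '.' (not opp) -> no flip
Dir N: opp run (5,3) capped by W -> flip
Dir NE: first cell 'W' (not opp) -> no flip
Dir W: first cell '.' (not opp) -> no flip
Dir E: first cell 'W' (not opp) -> no flip
Dir SW: first cell '.' (not opp) -> no flip
Dir S: first cell '.' (not opp) -> no flip
Dir SE: first cell '.' (not opp) -> no flip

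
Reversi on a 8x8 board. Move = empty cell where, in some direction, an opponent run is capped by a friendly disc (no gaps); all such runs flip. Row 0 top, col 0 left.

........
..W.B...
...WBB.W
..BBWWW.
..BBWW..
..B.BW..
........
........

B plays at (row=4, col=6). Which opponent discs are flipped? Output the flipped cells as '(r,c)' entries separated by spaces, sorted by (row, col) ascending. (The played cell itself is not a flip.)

Dir NW: opp run (3,5) capped by B -> flip
Dir N: opp run (3,6), next='.' -> no flip
Dir NE: first cell '.' (not opp) -> no flip
Dir W: opp run (4,5) (4,4) capped by B -> flip
Dir E: first cell '.' (not opp) -> no flip
Dir SW: opp run (5,5), next='.' -> no flip
Dir S: first cell '.' (not opp) -> no flip
Dir SE: first cell '.' (not opp) -> no flip

Answer: (3,5) (4,4) (4,5)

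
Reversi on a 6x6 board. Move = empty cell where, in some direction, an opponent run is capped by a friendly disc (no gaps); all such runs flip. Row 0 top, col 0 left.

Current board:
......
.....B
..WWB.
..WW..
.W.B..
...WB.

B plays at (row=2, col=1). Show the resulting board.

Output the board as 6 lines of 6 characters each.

Place B at (2,1); scan 8 dirs for brackets.
Dir NW: first cell '.' (not opp) -> no flip
Dir N: first cell '.' (not opp) -> no flip
Dir NE: first cell '.' (not opp) -> no flip
Dir W: first cell '.' (not opp) -> no flip
Dir E: opp run (2,2) (2,3) capped by B -> flip
Dir SW: first cell '.' (not opp) -> no flip
Dir S: first cell '.' (not opp) -> no flip
Dir SE: opp run (3,2) capped by B -> flip
All flips: (2,2) (2,3) (3,2)

Answer: ......
.....B
.BBBB.
..BW..
.W.B..
...WB.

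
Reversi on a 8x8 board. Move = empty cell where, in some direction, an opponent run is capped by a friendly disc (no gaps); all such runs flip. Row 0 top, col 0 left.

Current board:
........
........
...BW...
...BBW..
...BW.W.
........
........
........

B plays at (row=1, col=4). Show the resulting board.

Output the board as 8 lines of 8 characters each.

Answer: ........
....B...
...BB...
...BBW..
...BW.W.
........
........
........

Derivation:
Place B at (1,4); scan 8 dirs for brackets.
Dir NW: first cell '.' (not opp) -> no flip
Dir N: first cell '.' (not opp) -> no flip
Dir NE: first cell '.' (not opp) -> no flip
Dir W: first cell '.' (not opp) -> no flip
Dir E: first cell '.' (not opp) -> no flip
Dir SW: first cell 'B' (not opp) -> no flip
Dir S: opp run (2,4) capped by B -> flip
Dir SE: first cell '.' (not opp) -> no flip
All flips: (2,4)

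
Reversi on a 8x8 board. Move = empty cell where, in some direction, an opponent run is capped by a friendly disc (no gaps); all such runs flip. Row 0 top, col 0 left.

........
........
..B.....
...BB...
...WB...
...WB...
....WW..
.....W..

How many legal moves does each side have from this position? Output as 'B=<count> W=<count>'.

-- B to move --
(3,2): flips 1 -> legal
(4,2): flips 1 -> legal
(5,2): flips 2 -> legal
(5,5): no bracket -> illegal
(5,6): no bracket -> illegal
(6,2): flips 1 -> legal
(6,3): flips 2 -> legal
(6,6): no bracket -> illegal
(7,3): no bracket -> illegal
(7,4): flips 1 -> legal
(7,6): flips 1 -> legal
B mobility = 7
-- W to move --
(1,1): no bracket -> illegal
(1,2): no bracket -> illegal
(1,3): no bracket -> illegal
(2,1): no bracket -> illegal
(2,3): flips 1 -> legal
(2,4): flips 3 -> legal
(2,5): flips 1 -> legal
(3,1): no bracket -> illegal
(3,2): no bracket -> illegal
(3,5): flips 1 -> legal
(4,2): no bracket -> illegal
(4,5): flips 1 -> legal
(5,5): flips 1 -> legal
(6,3): no bracket -> illegal
W mobility = 6

Answer: B=7 W=6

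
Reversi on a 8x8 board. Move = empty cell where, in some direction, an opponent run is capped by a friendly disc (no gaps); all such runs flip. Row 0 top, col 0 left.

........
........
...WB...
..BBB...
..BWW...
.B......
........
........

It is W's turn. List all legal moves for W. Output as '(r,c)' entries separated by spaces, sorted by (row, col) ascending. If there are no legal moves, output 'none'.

Answer: (1,4) (2,1) (2,2) (2,5) (4,1) (4,5)

Derivation:
(1,3): no bracket -> illegal
(1,4): flips 2 -> legal
(1,5): no bracket -> illegal
(2,1): flips 1 -> legal
(2,2): flips 1 -> legal
(2,5): flips 2 -> legal
(3,1): no bracket -> illegal
(3,5): no bracket -> illegal
(4,0): no bracket -> illegal
(4,1): flips 2 -> legal
(4,5): flips 1 -> legal
(5,0): no bracket -> illegal
(5,2): no bracket -> illegal
(5,3): no bracket -> illegal
(6,0): no bracket -> illegal
(6,1): no bracket -> illegal
(6,2): no bracket -> illegal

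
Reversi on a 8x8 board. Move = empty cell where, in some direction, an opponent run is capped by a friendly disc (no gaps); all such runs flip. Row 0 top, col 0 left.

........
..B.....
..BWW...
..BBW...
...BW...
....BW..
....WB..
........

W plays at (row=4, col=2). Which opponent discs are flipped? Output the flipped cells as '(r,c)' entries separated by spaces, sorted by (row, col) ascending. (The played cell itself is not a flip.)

Answer: (3,3) (4,3)

Derivation:
Dir NW: first cell '.' (not opp) -> no flip
Dir N: opp run (3,2) (2,2) (1,2), next='.' -> no flip
Dir NE: opp run (3,3) capped by W -> flip
Dir W: first cell '.' (not opp) -> no flip
Dir E: opp run (4,3) capped by W -> flip
Dir SW: first cell '.' (not opp) -> no flip
Dir S: first cell '.' (not opp) -> no flip
Dir SE: first cell '.' (not opp) -> no flip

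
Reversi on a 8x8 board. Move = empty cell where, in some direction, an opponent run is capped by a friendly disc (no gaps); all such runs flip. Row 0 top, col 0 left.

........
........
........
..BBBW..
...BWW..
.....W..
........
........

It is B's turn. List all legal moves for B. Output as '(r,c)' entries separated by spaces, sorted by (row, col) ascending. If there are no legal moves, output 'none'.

Answer: (3,6) (4,6) (5,4) (5,6) (6,6)

Derivation:
(2,4): no bracket -> illegal
(2,5): no bracket -> illegal
(2,6): no bracket -> illegal
(3,6): flips 1 -> legal
(4,6): flips 2 -> legal
(5,3): no bracket -> illegal
(5,4): flips 1 -> legal
(5,6): flips 1 -> legal
(6,4): no bracket -> illegal
(6,5): no bracket -> illegal
(6,6): flips 2 -> legal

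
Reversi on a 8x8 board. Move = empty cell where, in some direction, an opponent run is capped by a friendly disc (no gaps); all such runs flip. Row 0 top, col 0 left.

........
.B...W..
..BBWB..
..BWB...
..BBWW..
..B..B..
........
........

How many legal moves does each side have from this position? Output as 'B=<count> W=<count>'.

-- B to move --
(0,4): no bracket -> illegal
(0,5): flips 1 -> legal
(0,6): flips 3 -> legal
(1,3): no bracket -> illegal
(1,4): flips 1 -> legal
(1,6): no bracket -> illegal
(2,6): no bracket -> illegal
(3,5): flips 1 -> legal
(3,6): no bracket -> illegal
(4,6): flips 2 -> legal
(5,3): no bracket -> illegal
(5,4): flips 1 -> legal
(5,6): flips 1 -> legal
B mobility = 7
-- W to move --
(0,0): flips 2 -> legal
(0,1): no bracket -> illegal
(0,2): no bracket -> illegal
(1,0): no bracket -> illegal
(1,2): flips 2 -> legal
(1,3): flips 1 -> legal
(1,4): no bracket -> illegal
(1,6): no bracket -> illegal
(2,0): no bracket -> illegal
(2,1): flips 2 -> legal
(2,6): flips 1 -> legal
(3,1): flips 1 -> legal
(3,5): flips 2 -> legal
(3,6): no bracket -> illegal
(4,1): flips 2 -> legal
(4,6): no bracket -> illegal
(5,1): flips 1 -> legal
(5,3): flips 1 -> legal
(5,4): no bracket -> illegal
(5,6): no bracket -> illegal
(6,1): no bracket -> illegal
(6,2): no bracket -> illegal
(6,3): no bracket -> illegal
(6,4): no bracket -> illegal
(6,5): flips 1 -> legal
(6,6): flips 1 -> legal
W mobility = 12

Answer: B=7 W=12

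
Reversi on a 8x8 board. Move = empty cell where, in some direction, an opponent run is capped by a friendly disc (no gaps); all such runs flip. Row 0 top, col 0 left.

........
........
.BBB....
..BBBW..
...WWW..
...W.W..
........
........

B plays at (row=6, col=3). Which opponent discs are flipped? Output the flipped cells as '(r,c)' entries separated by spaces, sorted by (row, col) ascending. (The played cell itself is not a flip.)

Answer: (4,3) (5,3)

Derivation:
Dir NW: first cell '.' (not opp) -> no flip
Dir N: opp run (5,3) (4,3) capped by B -> flip
Dir NE: first cell '.' (not opp) -> no flip
Dir W: first cell '.' (not opp) -> no flip
Dir E: first cell '.' (not opp) -> no flip
Dir SW: first cell '.' (not opp) -> no flip
Dir S: first cell '.' (not opp) -> no flip
Dir SE: first cell '.' (not opp) -> no flip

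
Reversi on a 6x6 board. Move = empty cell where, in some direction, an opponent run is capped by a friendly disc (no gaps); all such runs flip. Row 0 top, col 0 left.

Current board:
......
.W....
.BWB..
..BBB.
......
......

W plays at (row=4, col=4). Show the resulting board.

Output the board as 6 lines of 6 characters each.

Place W at (4,4); scan 8 dirs for brackets.
Dir NW: opp run (3,3) capped by W -> flip
Dir N: opp run (3,4), next='.' -> no flip
Dir NE: first cell '.' (not opp) -> no flip
Dir W: first cell '.' (not opp) -> no flip
Dir E: first cell '.' (not opp) -> no flip
Dir SW: first cell '.' (not opp) -> no flip
Dir S: first cell '.' (not opp) -> no flip
Dir SE: first cell '.' (not opp) -> no flip
All flips: (3,3)

Answer: ......
.W....
.BWB..
..BWB.
....W.
......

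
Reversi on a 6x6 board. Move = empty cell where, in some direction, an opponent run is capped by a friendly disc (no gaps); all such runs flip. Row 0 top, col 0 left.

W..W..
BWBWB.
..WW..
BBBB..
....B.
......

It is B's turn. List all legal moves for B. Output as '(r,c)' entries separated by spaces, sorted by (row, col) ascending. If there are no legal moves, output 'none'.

Answer: (0,4) (3,4)

Derivation:
(0,1): no bracket -> illegal
(0,2): no bracket -> illegal
(0,4): flips 2 -> legal
(2,0): no bracket -> illegal
(2,1): no bracket -> illegal
(2,4): no bracket -> illegal
(3,4): flips 1 -> legal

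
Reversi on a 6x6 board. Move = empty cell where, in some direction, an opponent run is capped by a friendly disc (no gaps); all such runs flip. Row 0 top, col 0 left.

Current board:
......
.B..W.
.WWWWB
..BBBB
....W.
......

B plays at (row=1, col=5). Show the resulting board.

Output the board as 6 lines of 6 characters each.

Place B at (1,5); scan 8 dirs for brackets.
Dir NW: first cell '.' (not opp) -> no flip
Dir N: first cell '.' (not opp) -> no flip
Dir NE: edge -> no flip
Dir W: opp run (1,4), next='.' -> no flip
Dir E: edge -> no flip
Dir SW: opp run (2,4) capped by B -> flip
Dir S: first cell 'B' (not opp) -> no flip
Dir SE: edge -> no flip
All flips: (2,4)

Answer: ......
.B..WB
.WWWBB
..BBBB
....W.
......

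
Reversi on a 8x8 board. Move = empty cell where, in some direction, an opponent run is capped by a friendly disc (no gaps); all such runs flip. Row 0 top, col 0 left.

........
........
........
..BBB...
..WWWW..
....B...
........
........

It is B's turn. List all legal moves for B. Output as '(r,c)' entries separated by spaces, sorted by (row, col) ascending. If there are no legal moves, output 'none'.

(3,1): no bracket -> illegal
(3,5): no bracket -> illegal
(3,6): flips 1 -> legal
(4,1): no bracket -> illegal
(4,6): no bracket -> illegal
(5,1): flips 1 -> legal
(5,2): flips 2 -> legal
(5,3): flips 1 -> legal
(5,5): flips 1 -> legal
(5,6): flips 1 -> legal

Answer: (3,6) (5,1) (5,2) (5,3) (5,5) (5,6)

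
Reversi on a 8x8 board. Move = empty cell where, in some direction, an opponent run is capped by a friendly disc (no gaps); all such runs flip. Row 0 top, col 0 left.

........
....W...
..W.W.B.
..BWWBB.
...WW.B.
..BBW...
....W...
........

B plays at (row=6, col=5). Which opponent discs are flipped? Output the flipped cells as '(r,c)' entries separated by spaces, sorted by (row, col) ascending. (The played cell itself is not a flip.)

Answer: (4,3) (5,4)

Derivation:
Dir NW: opp run (5,4) (4,3) capped by B -> flip
Dir N: first cell '.' (not opp) -> no flip
Dir NE: first cell '.' (not opp) -> no flip
Dir W: opp run (6,4), next='.' -> no flip
Dir E: first cell '.' (not opp) -> no flip
Dir SW: first cell '.' (not opp) -> no flip
Dir S: first cell '.' (not opp) -> no flip
Dir SE: first cell '.' (not opp) -> no flip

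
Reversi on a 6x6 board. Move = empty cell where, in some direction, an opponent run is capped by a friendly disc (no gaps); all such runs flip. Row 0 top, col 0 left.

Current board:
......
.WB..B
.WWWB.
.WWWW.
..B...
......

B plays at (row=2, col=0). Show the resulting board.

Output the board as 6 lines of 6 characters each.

Answer: ......
.WB..B
BBBBB.
.BWWW.
..B...
......

Derivation:
Place B at (2,0); scan 8 dirs for brackets.
Dir NW: edge -> no flip
Dir N: first cell '.' (not opp) -> no flip
Dir NE: opp run (1,1), next='.' -> no flip
Dir W: edge -> no flip
Dir E: opp run (2,1) (2,2) (2,3) capped by B -> flip
Dir SW: edge -> no flip
Dir S: first cell '.' (not opp) -> no flip
Dir SE: opp run (3,1) capped by B -> flip
All flips: (2,1) (2,2) (2,3) (3,1)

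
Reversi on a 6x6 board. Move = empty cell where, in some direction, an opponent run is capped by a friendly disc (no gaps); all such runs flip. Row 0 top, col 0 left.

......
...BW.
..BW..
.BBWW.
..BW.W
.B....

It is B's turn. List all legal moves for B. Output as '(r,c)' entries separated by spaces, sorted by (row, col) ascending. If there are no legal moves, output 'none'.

Answer: (0,5) (1,5) (2,4) (3,5) (4,4) (5,3) (5,4)

Derivation:
(0,3): no bracket -> illegal
(0,4): no bracket -> illegal
(0,5): flips 2 -> legal
(1,2): no bracket -> illegal
(1,5): flips 1 -> legal
(2,4): flips 2 -> legal
(2,5): no bracket -> illegal
(3,5): flips 2 -> legal
(4,4): flips 2 -> legal
(5,2): no bracket -> illegal
(5,3): flips 3 -> legal
(5,4): flips 1 -> legal
(5,5): no bracket -> illegal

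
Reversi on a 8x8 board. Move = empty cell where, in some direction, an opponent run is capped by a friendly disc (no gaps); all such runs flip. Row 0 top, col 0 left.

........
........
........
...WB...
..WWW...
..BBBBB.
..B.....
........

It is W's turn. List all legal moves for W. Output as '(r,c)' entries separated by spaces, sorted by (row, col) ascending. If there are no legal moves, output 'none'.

Answer: (2,4) (2,5) (3,5) (6,1) (6,3) (6,4) (6,5) (6,6) (7,1) (7,2)

Derivation:
(2,3): no bracket -> illegal
(2,4): flips 1 -> legal
(2,5): flips 1 -> legal
(3,5): flips 1 -> legal
(4,1): no bracket -> illegal
(4,5): no bracket -> illegal
(4,6): no bracket -> illegal
(4,7): no bracket -> illegal
(5,1): no bracket -> illegal
(5,7): no bracket -> illegal
(6,1): flips 1 -> legal
(6,3): flips 1 -> legal
(6,4): flips 2 -> legal
(6,5): flips 1 -> legal
(6,6): flips 1 -> legal
(6,7): no bracket -> illegal
(7,1): flips 2 -> legal
(7,2): flips 2 -> legal
(7,3): no bracket -> illegal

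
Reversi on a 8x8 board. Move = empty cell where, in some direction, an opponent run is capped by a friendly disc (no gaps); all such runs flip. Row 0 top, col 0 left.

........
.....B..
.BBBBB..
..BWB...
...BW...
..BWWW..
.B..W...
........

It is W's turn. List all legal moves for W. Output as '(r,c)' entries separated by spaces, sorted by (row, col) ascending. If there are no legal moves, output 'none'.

(0,4): no bracket -> illegal
(0,5): no bracket -> illegal
(0,6): flips 2 -> legal
(1,0): flips 3 -> legal
(1,1): flips 1 -> legal
(1,2): no bracket -> illegal
(1,3): flips 1 -> legal
(1,4): flips 2 -> legal
(1,6): no bracket -> illegal
(2,0): no bracket -> illegal
(2,6): no bracket -> illegal
(3,0): no bracket -> illegal
(3,1): flips 1 -> legal
(3,5): flips 1 -> legal
(3,6): no bracket -> illegal
(4,1): no bracket -> illegal
(4,2): flips 1 -> legal
(4,5): no bracket -> illegal
(5,0): no bracket -> illegal
(5,1): flips 1 -> legal
(6,0): no bracket -> illegal
(6,2): no bracket -> illegal
(6,3): no bracket -> illegal
(7,0): no bracket -> illegal
(7,1): no bracket -> illegal
(7,2): no bracket -> illegal

Answer: (0,6) (1,0) (1,1) (1,3) (1,4) (3,1) (3,5) (4,2) (5,1)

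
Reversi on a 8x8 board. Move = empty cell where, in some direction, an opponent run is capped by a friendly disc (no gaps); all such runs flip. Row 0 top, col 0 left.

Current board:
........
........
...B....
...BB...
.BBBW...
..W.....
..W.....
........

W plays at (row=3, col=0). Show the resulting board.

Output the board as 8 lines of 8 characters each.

Answer: ........
........
...B....
W..BB...
.WBBW...
..W.....
..W.....
........

Derivation:
Place W at (3,0); scan 8 dirs for brackets.
Dir NW: edge -> no flip
Dir N: first cell '.' (not opp) -> no flip
Dir NE: first cell '.' (not opp) -> no flip
Dir W: edge -> no flip
Dir E: first cell '.' (not opp) -> no flip
Dir SW: edge -> no flip
Dir S: first cell '.' (not opp) -> no flip
Dir SE: opp run (4,1) capped by W -> flip
All flips: (4,1)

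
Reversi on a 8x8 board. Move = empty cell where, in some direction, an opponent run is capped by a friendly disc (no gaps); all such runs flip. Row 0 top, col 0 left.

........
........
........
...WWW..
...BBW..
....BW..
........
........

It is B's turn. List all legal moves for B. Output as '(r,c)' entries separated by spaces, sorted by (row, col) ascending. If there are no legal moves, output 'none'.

Answer: (2,2) (2,3) (2,4) (2,5) (2,6) (3,6) (4,6) (5,6) (6,6)

Derivation:
(2,2): flips 1 -> legal
(2,3): flips 1 -> legal
(2,4): flips 1 -> legal
(2,5): flips 1 -> legal
(2,6): flips 1 -> legal
(3,2): no bracket -> illegal
(3,6): flips 1 -> legal
(4,2): no bracket -> illegal
(4,6): flips 1 -> legal
(5,6): flips 1 -> legal
(6,4): no bracket -> illegal
(6,5): no bracket -> illegal
(6,6): flips 1 -> legal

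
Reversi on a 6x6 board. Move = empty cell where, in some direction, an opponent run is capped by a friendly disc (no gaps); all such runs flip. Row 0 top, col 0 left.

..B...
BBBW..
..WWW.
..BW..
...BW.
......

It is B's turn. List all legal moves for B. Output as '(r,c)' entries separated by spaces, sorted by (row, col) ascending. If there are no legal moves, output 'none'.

Answer: (0,3) (1,4) (3,4) (3,5) (4,5) (5,5)

Derivation:
(0,3): flips 3 -> legal
(0,4): no bracket -> illegal
(1,4): flips 2 -> legal
(1,5): no bracket -> illegal
(2,1): no bracket -> illegal
(2,5): no bracket -> illegal
(3,1): no bracket -> illegal
(3,4): flips 2 -> legal
(3,5): flips 2 -> legal
(4,2): no bracket -> illegal
(4,5): flips 1 -> legal
(5,3): no bracket -> illegal
(5,4): no bracket -> illegal
(5,5): flips 3 -> legal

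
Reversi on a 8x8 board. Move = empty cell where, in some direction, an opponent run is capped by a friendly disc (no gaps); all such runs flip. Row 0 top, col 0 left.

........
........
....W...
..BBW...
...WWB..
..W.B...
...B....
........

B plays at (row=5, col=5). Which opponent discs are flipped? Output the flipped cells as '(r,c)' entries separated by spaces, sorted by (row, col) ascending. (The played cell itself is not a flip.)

Dir NW: opp run (4,4) capped by B -> flip
Dir N: first cell 'B' (not opp) -> no flip
Dir NE: first cell '.' (not opp) -> no flip
Dir W: first cell 'B' (not opp) -> no flip
Dir E: first cell '.' (not opp) -> no flip
Dir SW: first cell '.' (not opp) -> no flip
Dir S: first cell '.' (not opp) -> no flip
Dir SE: first cell '.' (not opp) -> no flip

Answer: (4,4)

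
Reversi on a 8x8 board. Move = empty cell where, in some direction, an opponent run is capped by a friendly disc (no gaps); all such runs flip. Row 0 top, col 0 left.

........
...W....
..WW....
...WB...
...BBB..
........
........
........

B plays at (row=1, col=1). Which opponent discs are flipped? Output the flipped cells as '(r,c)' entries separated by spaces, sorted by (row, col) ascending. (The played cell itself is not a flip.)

Dir NW: first cell '.' (not opp) -> no flip
Dir N: first cell '.' (not opp) -> no flip
Dir NE: first cell '.' (not opp) -> no flip
Dir W: first cell '.' (not opp) -> no flip
Dir E: first cell '.' (not opp) -> no flip
Dir SW: first cell '.' (not opp) -> no flip
Dir S: first cell '.' (not opp) -> no flip
Dir SE: opp run (2,2) (3,3) capped by B -> flip

Answer: (2,2) (3,3)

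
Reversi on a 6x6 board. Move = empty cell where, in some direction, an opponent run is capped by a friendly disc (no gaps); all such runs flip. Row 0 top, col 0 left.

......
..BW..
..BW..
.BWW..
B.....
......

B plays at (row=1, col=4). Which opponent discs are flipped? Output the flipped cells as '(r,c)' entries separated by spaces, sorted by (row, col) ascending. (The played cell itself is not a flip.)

Dir NW: first cell '.' (not opp) -> no flip
Dir N: first cell '.' (not opp) -> no flip
Dir NE: first cell '.' (not opp) -> no flip
Dir W: opp run (1,3) capped by B -> flip
Dir E: first cell '.' (not opp) -> no flip
Dir SW: opp run (2,3) (3,2), next='.' -> no flip
Dir S: first cell '.' (not opp) -> no flip
Dir SE: first cell '.' (not opp) -> no flip

Answer: (1,3)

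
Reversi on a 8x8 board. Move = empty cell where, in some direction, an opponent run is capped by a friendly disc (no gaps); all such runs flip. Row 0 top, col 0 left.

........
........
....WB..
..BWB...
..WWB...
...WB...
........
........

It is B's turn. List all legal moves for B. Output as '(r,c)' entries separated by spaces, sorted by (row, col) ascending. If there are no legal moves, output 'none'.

(1,3): no bracket -> illegal
(1,4): flips 1 -> legal
(1,5): no bracket -> illegal
(2,2): flips 1 -> legal
(2,3): flips 1 -> legal
(3,1): no bracket -> illegal
(3,5): no bracket -> illegal
(4,1): flips 2 -> legal
(5,1): no bracket -> illegal
(5,2): flips 3 -> legal
(6,2): flips 1 -> legal
(6,3): no bracket -> illegal
(6,4): no bracket -> illegal

Answer: (1,4) (2,2) (2,3) (4,1) (5,2) (6,2)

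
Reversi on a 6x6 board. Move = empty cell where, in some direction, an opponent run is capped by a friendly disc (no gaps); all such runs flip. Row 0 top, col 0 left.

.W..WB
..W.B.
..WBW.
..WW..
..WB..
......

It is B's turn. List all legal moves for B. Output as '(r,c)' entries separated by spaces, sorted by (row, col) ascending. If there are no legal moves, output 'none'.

Answer: (0,3) (2,1) (2,5) (3,4) (4,1)

Derivation:
(0,0): no bracket -> illegal
(0,2): no bracket -> illegal
(0,3): flips 1 -> legal
(1,0): no bracket -> illegal
(1,1): no bracket -> illegal
(1,3): no bracket -> illegal
(1,5): no bracket -> illegal
(2,1): flips 2 -> legal
(2,5): flips 1 -> legal
(3,1): no bracket -> illegal
(3,4): flips 1 -> legal
(3,5): no bracket -> illegal
(4,1): flips 2 -> legal
(4,4): no bracket -> illegal
(5,1): no bracket -> illegal
(5,2): no bracket -> illegal
(5,3): no bracket -> illegal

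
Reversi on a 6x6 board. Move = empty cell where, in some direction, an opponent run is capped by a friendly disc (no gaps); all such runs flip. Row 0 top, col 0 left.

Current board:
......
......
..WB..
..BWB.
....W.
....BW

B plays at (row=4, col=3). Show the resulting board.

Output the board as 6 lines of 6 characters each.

Place B at (4,3); scan 8 dirs for brackets.
Dir NW: first cell 'B' (not opp) -> no flip
Dir N: opp run (3,3) capped by B -> flip
Dir NE: first cell 'B' (not opp) -> no flip
Dir W: first cell '.' (not opp) -> no flip
Dir E: opp run (4,4), next='.' -> no flip
Dir SW: first cell '.' (not opp) -> no flip
Dir S: first cell '.' (not opp) -> no flip
Dir SE: first cell 'B' (not opp) -> no flip
All flips: (3,3)

Answer: ......
......
..WB..
..BBB.
...BW.
....BW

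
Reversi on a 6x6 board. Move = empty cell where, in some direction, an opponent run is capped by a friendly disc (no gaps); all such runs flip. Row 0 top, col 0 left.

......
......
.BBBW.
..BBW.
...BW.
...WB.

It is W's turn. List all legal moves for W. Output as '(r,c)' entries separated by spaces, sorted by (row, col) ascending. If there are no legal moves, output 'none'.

(1,0): no bracket -> illegal
(1,1): flips 2 -> legal
(1,2): flips 1 -> legal
(1,3): flips 3 -> legal
(1,4): no bracket -> illegal
(2,0): flips 3 -> legal
(3,0): no bracket -> illegal
(3,1): flips 2 -> legal
(4,1): no bracket -> illegal
(4,2): flips 2 -> legal
(4,5): no bracket -> illegal
(5,2): flips 1 -> legal
(5,5): flips 1 -> legal

Answer: (1,1) (1,2) (1,3) (2,0) (3,1) (4,2) (5,2) (5,5)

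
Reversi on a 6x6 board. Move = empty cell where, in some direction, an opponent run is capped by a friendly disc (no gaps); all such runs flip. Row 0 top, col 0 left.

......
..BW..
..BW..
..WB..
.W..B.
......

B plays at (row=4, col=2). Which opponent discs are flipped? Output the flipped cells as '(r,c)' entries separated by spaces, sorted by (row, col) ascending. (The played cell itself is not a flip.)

Answer: (3,2)

Derivation:
Dir NW: first cell '.' (not opp) -> no flip
Dir N: opp run (3,2) capped by B -> flip
Dir NE: first cell 'B' (not opp) -> no flip
Dir W: opp run (4,1), next='.' -> no flip
Dir E: first cell '.' (not opp) -> no flip
Dir SW: first cell '.' (not opp) -> no flip
Dir S: first cell '.' (not opp) -> no flip
Dir SE: first cell '.' (not opp) -> no flip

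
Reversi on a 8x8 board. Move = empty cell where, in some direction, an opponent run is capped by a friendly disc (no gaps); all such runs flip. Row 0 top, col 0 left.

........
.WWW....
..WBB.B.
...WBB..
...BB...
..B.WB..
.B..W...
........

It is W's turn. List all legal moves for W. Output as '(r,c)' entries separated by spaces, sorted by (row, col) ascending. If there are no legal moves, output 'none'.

(1,4): flips 3 -> legal
(1,5): flips 1 -> legal
(1,6): no bracket -> illegal
(1,7): no bracket -> illegal
(2,5): flips 2 -> legal
(2,7): no bracket -> illegal
(3,2): flips 1 -> legal
(3,6): flips 2 -> legal
(3,7): no bracket -> illegal
(4,1): no bracket -> illegal
(4,2): no bracket -> illegal
(4,5): flips 2 -> legal
(4,6): flips 3 -> legal
(5,0): no bracket -> illegal
(5,1): no bracket -> illegal
(5,3): flips 1 -> legal
(5,6): flips 1 -> legal
(6,0): no bracket -> illegal
(6,2): no bracket -> illegal
(6,3): no bracket -> illegal
(6,5): no bracket -> illegal
(6,6): flips 2 -> legal
(7,0): no bracket -> illegal
(7,1): no bracket -> illegal
(7,2): no bracket -> illegal

Answer: (1,4) (1,5) (2,5) (3,2) (3,6) (4,5) (4,6) (5,3) (5,6) (6,6)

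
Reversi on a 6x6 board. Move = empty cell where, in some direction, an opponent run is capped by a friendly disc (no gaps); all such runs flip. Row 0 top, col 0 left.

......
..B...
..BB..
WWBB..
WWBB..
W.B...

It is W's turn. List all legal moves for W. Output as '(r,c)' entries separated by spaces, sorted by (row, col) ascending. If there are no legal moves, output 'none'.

Answer: (1,3) (1,4) (3,4) (4,4) (5,3)

Derivation:
(0,1): no bracket -> illegal
(0,2): no bracket -> illegal
(0,3): no bracket -> illegal
(1,1): no bracket -> illegal
(1,3): flips 1 -> legal
(1,4): flips 2 -> legal
(2,1): no bracket -> illegal
(2,4): no bracket -> illegal
(3,4): flips 2 -> legal
(4,4): flips 2 -> legal
(5,1): no bracket -> illegal
(5,3): flips 1 -> legal
(5,4): no bracket -> illegal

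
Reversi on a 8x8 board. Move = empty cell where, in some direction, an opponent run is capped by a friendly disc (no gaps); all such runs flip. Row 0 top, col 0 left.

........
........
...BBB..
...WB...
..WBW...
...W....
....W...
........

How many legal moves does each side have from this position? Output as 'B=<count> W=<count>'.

Answer: B=6 W=4

Derivation:
-- B to move --
(2,2): no bracket -> illegal
(3,1): no bracket -> illegal
(3,2): flips 1 -> legal
(3,5): no bracket -> illegal
(4,1): flips 1 -> legal
(4,5): flips 1 -> legal
(5,1): flips 2 -> legal
(5,2): no bracket -> illegal
(5,4): flips 1 -> legal
(5,5): no bracket -> illegal
(6,2): no bracket -> illegal
(6,3): flips 1 -> legal
(6,5): no bracket -> illegal
(7,3): no bracket -> illegal
(7,4): no bracket -> illegal
(7,5): no bracket -> illegal
B mobility = 6
-- W to move --
(1,2): no bracket -> illegal
(1,3): flips 1 -> legal
(1,4): flips 2 -> legal
(1,5): flips 1 -> legal
(1,6): no bracket -> illegal
(2,2): no bracket -> illegal
(2,6): no bracket -> illegal
(3,2): no bracket -> illegal
(3,5): flips 1 -> legal
(3,6): no bracket -> illegal
(4,5): no bracket -> illegal
(5,2): no bracket -> illegal
(5,4): no bracket -> illegal
W mobility = 4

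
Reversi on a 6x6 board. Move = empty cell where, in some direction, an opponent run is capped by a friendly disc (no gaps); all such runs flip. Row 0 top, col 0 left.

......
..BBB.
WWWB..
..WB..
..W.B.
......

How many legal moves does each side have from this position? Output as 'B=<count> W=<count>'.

Answer: B=6 W=7

Derivation:
-- B to move --
(1,0): no bracket -> illegal
(1,1): flips 1 -> legal
(3,0): flips 1 -> legal
(3,1): flips 2 -> legal
(4,1): flips 1 -> legal
(4,3): no bracket -> illegal
(5,1): flips 1 -> legal
(5,2): flips 3 -> legal
(5,3): no bracket -> illegal
B mobility = 6
-- W to move --
(0,1): no bracket -> illegal
(0,2): flips 1 -> legal
(0,3): flips 1 -> legal
(0,4): flips 1 -> legal
(0,5): flips 2 -> legal
(1,1): no bracket -> illegal
(1,5): no bracket -> illegal
(2,4): flips 2 -> legal
(2,5): no bracket -> illegal
(3,4): flips 1 -> legal
(3,5): no bracket -> illegal
(4,3): no bracket -> illegal
(4,5): no bracket -> illegal
(5,3): no bracket -> illegal
(5,4): no bracket -> illegal
(5,5): flips 2 -> legal
W mobility = 7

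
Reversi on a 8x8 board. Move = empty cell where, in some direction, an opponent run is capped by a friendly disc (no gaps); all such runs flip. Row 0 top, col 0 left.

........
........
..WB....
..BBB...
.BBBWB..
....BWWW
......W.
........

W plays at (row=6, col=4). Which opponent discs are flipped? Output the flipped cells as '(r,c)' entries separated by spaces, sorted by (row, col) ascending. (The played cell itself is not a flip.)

Dir NW: first cell '.' (not opp) -> no flip
Dir N: opp run (5,4) capped by W -> flip
Dir NE: first cell 'W' (not opp) -> no flip
Dir W: first cell '.' (not opp) -> no flip
Dir E: first cell '.' (not opp) -> no flip
Dir SW: first cell '.' (not opp) -> no flip
Dir S: first cell '.' (not opp) -> no flip
Dir SE: first cell '.' (not opp) -> no flip

Answer: (5,4)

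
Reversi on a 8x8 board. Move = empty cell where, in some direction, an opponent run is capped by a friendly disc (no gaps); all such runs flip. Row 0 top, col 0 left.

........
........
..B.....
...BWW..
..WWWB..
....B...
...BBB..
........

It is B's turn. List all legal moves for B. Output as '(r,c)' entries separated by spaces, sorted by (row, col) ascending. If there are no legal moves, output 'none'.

(2,3): flips 1 -> legal
(2,4): flips 2 -> legal
(2,5): flips 1 -> legal
(2,6): no bracket -> illegal
(3,1): no bracket -> illegal
(3,2): flips 1 -> legal
(3,6): flips 2 -> legal
(4,1): flips 3 -> legal
(4,6): no bracket -> illegal
(5,1): flips 1 -> legal
(5,2): no bracket -> illegal
(5,3): flips 1 -> legal
(5,5): flips 1 -> legal

Answer: (2,3) (2,4) (2,5) (3,2) (3,6) (4,1) (5,1) (5,3) (5,5)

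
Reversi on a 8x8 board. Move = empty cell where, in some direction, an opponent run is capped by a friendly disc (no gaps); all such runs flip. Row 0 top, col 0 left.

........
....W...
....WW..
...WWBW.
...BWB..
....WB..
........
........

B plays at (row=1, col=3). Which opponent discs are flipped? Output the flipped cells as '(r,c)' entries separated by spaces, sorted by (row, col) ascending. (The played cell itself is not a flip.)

Answer: (2,4)

Derivation:
Dir NW: first cell '.' (not opp) -> no flip
Dir N: first cell '.' (not opp) -> no flip
Dir NE: first cell '.' (not opp) -> no flip
Dir W: first cell '.' (not opp) -> no flip
Dir E: opp run (1,4), next='.' -> no flip
Dir SW: first cell '.' (not opp) -> no flip
Dir S: first cell '.' (not opp) -> no flip
Dir SE: opp run (2,4) capped by B -> flip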